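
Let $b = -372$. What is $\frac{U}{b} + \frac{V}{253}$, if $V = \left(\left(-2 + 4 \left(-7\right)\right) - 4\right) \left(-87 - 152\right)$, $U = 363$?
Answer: $\frac{977011}{31372} \approx 31.143$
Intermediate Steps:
$V = 8126$ ($V = \left(\left(-2 - 28\right) + \left(-7 + 3\right)\right) \left(-239\right) = \left(-30 - 4\right) \left(-239\right) = \left(-34\right) \left(-239\right) = 8126$)
$\frac{U}{b} + \frac{V}{253} = \frac{363}{-372} + \frac{8126}{253} = 363 \left(- \frac{1}{372}\right) + 8126 \cdot \frac{1}{253} = - \frac{121}{124} + \frac{8126}{253} = \frac{977011}{31372}$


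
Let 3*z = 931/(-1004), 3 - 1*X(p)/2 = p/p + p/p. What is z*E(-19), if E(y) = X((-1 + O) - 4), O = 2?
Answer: -931/1506 ≈ -0.61819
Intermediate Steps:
X(p) = 2 (X(p) = 6 - 2*(p/p + p/p) = 6 - 2*(1 + 1) = 6 - 2*2 = 6 - 4 = 2)
E(y) = 2
z = -931/3012 (z = (931/(-1004))/3 = (931*(-1/1004))/3 = (⅓)*(-931/1004) = -931/3012 ≈ -0.30910)
z*E(-19) = -931/3012*2 = -931/1506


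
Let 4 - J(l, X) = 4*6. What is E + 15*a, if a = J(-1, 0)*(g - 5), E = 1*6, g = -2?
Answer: 2106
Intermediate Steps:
E = 6
J(l, X) = -20 (J(l, X) = 4 - 4*6 = 4 - 1*24 = 4 - 24 = -20)
a = 140 (a = -20*(-2 - 5) = -20*(-7) = 140)
E + 15*a = 6 + 15*140 = 6 + 2100 = 2106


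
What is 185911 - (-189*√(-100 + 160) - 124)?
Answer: 186035 + 378*√15 ≈ 1.8750e+5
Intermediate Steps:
185911 - (-189*√(-100 + 160) - 124) = 185911 - (-378*√15 - 124) = 185911 - (-124 - 378*√15) = 185911 + (124 + 378*√15) = 186035 + 378*√15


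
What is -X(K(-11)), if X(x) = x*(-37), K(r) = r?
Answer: -407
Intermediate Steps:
X(x) = -37*x
-X(K(-11)) = -(-37)*(-11) = -1*407 = -407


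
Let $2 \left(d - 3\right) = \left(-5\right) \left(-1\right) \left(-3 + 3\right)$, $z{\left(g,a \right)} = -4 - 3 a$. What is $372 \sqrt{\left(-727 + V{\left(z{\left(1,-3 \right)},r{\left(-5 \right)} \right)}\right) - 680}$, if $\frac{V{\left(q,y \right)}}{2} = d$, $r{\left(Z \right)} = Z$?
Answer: $372 i \sqrt{1401} \approx 13924.0 i$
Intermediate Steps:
$d = 3$ ($d = 3 + \frac{\left(-5\right) \left(-1\right) \left(-3 + 3\right)}{2} = 3 + \frac{5 \cdot 0}{2} = 3 + \frac{1}{2} \cdot 0 = 3 + 0 = 3$)
$V{\left(q,y \right)} = 6$ ($V{\left(q,y \right)} = 2 \cdot 3 = 6$)
$372 \sqrt{\left(-727 + V{\left(z{\left(1,-3 \right)},r{\left(-5 \right)} \right)}\right) - 680} = 372 \sqrt{\left(-727 + 6\right) - 680} = 372 \sqrt{-721 - 680} = 372 \sqrt{-1401} = 372 i \sqrt{1401}$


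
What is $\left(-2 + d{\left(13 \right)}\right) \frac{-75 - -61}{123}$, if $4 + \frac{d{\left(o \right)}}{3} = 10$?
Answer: $- \frac{224}{123} \approx -1.8211$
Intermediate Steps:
$d{\left(o \right)} = 18$ ($d{\left(o \right)} = -12 + 3 \cdot 10 = -12 + 30 = 18$)
$\left(-2 + d{\left(13 \right)}\right) \frac{-75 - -61}{123} = \left(-2 + 18\right) \frac{-75 - -61}{123} = 16 \left(-75 + 61\right) \frac{1}{123} = 16 \left(\left(-14\right) \frac{1}{123}\right) = 16 \left(- \frac{14}{123}\right) = - \frac{224}{123}$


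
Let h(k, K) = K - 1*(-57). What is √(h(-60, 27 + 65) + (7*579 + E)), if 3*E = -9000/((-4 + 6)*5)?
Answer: √3902 ≈ 62.466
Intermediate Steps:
h(k, K) = 57 + K (h(k, K) = K + 57 = 57 + K)
E = -300 (E = (-9000/((-4 + 6)*5))/3 = (-9000/(2*5))/3 = (-4500/5)/3 = (-9000*⅒)/3 = (⅓)*(-900) = -300)
√(h(-60, 27 + 65) + (7*579 + E)) = √((57 + (27 + 65)) + (7*579 - 300)) = √((57 + 92) + (4053 - 300)) = √(149 + 3753) = √3902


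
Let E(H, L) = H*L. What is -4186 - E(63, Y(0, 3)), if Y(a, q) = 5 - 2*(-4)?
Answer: -5005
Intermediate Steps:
Y(a, q) = 13 (Y(a, q) = 5 + 8 = 13)
-4186 - E(63, Y(0, 3)) = -4186 - 63*13 = -4186 - 1*819 = -4186 - 819 = -5005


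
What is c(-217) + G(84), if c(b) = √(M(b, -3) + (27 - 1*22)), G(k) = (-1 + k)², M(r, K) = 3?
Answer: 6889 + 2*√2 ≈ 6891.8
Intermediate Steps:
c(b) = 2*√2 (c(b) = √(3 + (27 - 1*22)) = √(3 + (27 - 22)) = √(3 + 5) = √8 = 2*√2)
c(-217) + G(84) = 2*√2 + (-1 + 84)² = 2*√2 + 83² = 2*√2 + 6889 = 6889 + 2*√2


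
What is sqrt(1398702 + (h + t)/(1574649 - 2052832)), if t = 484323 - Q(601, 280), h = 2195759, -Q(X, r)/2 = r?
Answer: 8*sqrt(4997257701393653)/478183 ≈ 1182.7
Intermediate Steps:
Q(X, r) = -2*r
t = 484883 (t = 484323 - (-2)*280 = 484323 - 1*(-560) = 484323 + 560 = 484883)
sqrt(1398702 + (h + t)/(1574649 - 2052832)) = sqrt(1398702 + (2195759 + 484883)/(1574649 - 2052832)) = sqrt(1398702 + 2680642/(-478183)) = sqrt(1398702 + 2680642*(-1/478183)) = sqrt(1398702 - 2680642/478183) = sqrt(668832837824/478183) = 8*sqrt(4997257701393653)/478183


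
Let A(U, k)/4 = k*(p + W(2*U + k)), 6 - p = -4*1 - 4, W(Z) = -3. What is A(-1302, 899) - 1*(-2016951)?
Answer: 2056507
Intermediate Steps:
p = 14 (p = 6 - (-4*1 - 4) = 6 - (-4 - 4) = 6 - 1*(-8) = 6 + 8 = 14)
A(U, k) = 44*k (A(U, k) = 4*(k*(14 - 3)) = 4*(k*11) = 4*(11*k) = 44*k)
A(-1302, 899) - 1*(-2016951) = 44*899 - 1*(-2016951) = 39556 + 2016951 = 2056507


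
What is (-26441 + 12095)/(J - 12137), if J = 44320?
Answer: -14346/32183 ≈ -0.44576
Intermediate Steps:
(-26441 + 12095)/(J - 12137) = (-26441 + 12095)/(44320 - 12137) = -14346/32183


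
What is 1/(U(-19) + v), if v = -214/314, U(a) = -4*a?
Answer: 157/11825 ≈ 0.013277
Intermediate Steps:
v = -107/157 (v = -214*1/314 = -107/157 ≈ -0.68153)
1/(U(-19) + v) = 1/(-4*(-19) - 107/157) = 1/(76 - 107/157) = 1/(11825/157) = 157/11825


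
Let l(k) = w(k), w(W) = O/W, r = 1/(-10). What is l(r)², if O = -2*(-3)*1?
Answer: 3600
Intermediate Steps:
O = 6 (O = 6*1 = 6)
r = -⅒ ≈ -0.10000
w(W) = 6/W
l(k) = 6/k
l(r)² = (6/(-⅒))² = (6*(-10))² = (-60)² = 3600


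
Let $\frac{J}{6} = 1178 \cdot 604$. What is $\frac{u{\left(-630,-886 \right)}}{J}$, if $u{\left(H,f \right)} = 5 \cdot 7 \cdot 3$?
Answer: $\frac{35}{1423024} \approx 2.4596 \cdot 10^{-5}$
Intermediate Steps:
$J = 4269072$ ($J = 6 \cdot 1178 \cdot 604 = 6 \cdot 711512 = 4269072$)
$u{\left(H,f \right)} = 105$ ($u{\left(H,f \right)} = 35 \cdot 3 = 105$)
$\frac{u{\left(-630,-886 \right)}}{J} = \frac{105}{4269072} = 105 \cdot \frac{1}{4269072} = \frac{35}{1423024}$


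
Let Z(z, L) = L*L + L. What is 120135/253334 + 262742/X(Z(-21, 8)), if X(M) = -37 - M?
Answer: -66548387113/27613406 ≈ -2410.0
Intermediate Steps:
Z(z, L) = L + L² (Z(z, L) = L² + L = L + L²)
120135/253334 + 262742/X(Z(-21, 8)) = 120135/253334 + 262742/(-37 - 8*(1 + 8)) = 120135*(1/253334) + 262742/(-37 - 8*9) = 120135/253334 + 262742/(-37 - 1*72) = 120135/253334 + 262742/(-37 - 72) = 120135/253334 + 262742/(-109) = 120135/253334 + 262742*(-1/109) = 120135/253334 - 262742/109 = -66548387113/27613406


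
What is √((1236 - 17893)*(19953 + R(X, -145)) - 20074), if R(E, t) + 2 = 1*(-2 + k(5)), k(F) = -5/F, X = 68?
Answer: I*√332293910 ≈ 18229.0*I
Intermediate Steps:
R(E, t) = -5 (R(E, t) = -2 + 1*(-2 - 5/5) = -2 + 1*(-2 - 5*⅕) = -2 + 1*(-2 - 1) = -2 + 1*(-3) = -2 - 3 = -5)
√((1236 - 17893)*(19953 + R(X, -145)) - 20074) = √((1236 - 17893)*(19953 - 5) - 20074) = √(-16657*19948 - 20074) = √(-332273836 - 20074) = √(-332293910) = I*√332293910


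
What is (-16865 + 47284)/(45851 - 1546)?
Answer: 30419/44305 ≈ 0.68658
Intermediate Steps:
(-16865 + 47284)/(45851 - 1546) = 30419/44305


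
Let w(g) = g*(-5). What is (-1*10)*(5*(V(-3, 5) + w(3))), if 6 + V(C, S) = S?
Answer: 800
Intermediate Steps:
V(C, S) = -6 + S
w(g) = -5*g
(-1*10)*(5*(V(-3, 5) + w(3))) = (-1*10)*(5*((-6 + 5) - 5*3)) = -50*(-1 - 15) = -50*(-16) = -10*(-80) = 800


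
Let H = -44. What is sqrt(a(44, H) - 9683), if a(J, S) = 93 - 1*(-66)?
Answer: 2*I*sqrt(2381) ≈ 97.591*I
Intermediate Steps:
a(J, S) = 159 (a(J, S) = 93 + 66 = 159)
sqrt(a(44, H) - 9683) = sqrt(159 - 9683) = sqrt(-9524) = 2*I*sqrt(2381)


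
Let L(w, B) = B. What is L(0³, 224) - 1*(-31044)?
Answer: 31268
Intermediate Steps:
L(0³, 224) - 1*(-31044) = 224 - 1*(-31044) = 224 + 31044 = 31268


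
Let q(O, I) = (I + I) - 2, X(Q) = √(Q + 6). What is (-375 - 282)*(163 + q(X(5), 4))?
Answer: -111033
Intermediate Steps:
X(Q) = √(6 + Q)
q(O, I) = -2 + 2*I (q(O, I) = 2*I - 2 = -2 + 2*I)
(-375 - 282)*(163 + q(X(5), 4)) = (-375 - 282)*(163 + (-2 + 2*4)) = -657*(163 + (-2 + 8)) = -657*(163 + 6) = -657*169 = -111033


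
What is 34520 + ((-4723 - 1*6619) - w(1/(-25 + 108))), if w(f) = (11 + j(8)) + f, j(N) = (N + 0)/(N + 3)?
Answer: 21150796/913 ≈ 23166.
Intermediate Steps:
j(N) = N/(3 + N)
w(f) = 129/11 + f (w(f) = (11 + 8/(3 + 8)) + f = (11 + 8/11) + f = 129/11 + f)
34520 + ((-4723 - 1*6619) - w(1/(-25 + 108))) = 34520 + ((-4723 - 1*6619) - (129/11 + 1/(-25 + 108))) = 34520 + ((-4723 - 6619) - (129/11 + 1/83)) = 34520 + (-11342 - (129/11 + 1/83)) = 34520 + (-11342 - 1*10718/913) = 34520 + (-11342 - 10718/913) = 34520 - 10365964/913 = 21150796/913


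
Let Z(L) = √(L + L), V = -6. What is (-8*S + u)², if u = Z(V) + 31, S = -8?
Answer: 9013 + 380*I*√3 ≈ 9013.0 + 658.18*I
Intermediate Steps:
Z(L) = √2*√L (Z(L) = √(2*L) = √2*√L)
u = 31 + 2*I*√3 (u = √2*√(-6) + 31 = √2*(I*√6) + 31 = 2*I*√3 + 31 = 31 + 2*I*√3 ≈ 31.0 + 3.4641*I)
(-8*S + u)² = (-8*(-8) + (31 + 2*I*√3))² = (64 + (31 + 2*I*√3))² = (95 + 2*I*√3)²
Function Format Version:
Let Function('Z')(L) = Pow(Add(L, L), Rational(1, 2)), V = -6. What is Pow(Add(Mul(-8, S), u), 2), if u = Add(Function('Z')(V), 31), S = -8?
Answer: Add(9013, Mul(380, I, Pow(3, Rational(1, 2)))) ≈ Add(9013.0, Mul(658.18, I))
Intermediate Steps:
Function('Z')(L) = Mul(Pow(2, Rational(1, 2)), Pow(L, Rational(1, 2))) (Function('Z')(L) = Pow(Mul(2, L), Rational(1, 2)) = Mul(Pow(2, Rational(1, 2)), Pow(L, Rational(1, 2))))
u = Add(31, Mul(2, I, Pow(3, Rational(1, 2)))) (u = Add(Mul(Pow(2, Rational(1, 2)), Pow(-6, Rational(1, 2))), 31) = Add(Mul(Pow(2, Rational(1, 2)), Mul(I, Pow(6, Rational(1, 2)))), 31) = Add(Mul(2, I, Pow(3, Rational(1, 2))), 31) = Add(31, Mul(2, I, Pow(3, Rational(1, 2)))) ≈ Add(31.000, Mul(3.4641, I)))
Pow(Add(Mul(-8, S), u), 2) = Pow(Add(Mul(-8, -8), Add(31, Mul(2, I, Pow(3, Rational(1, 2))))), 2) = Pow(Add(64, Add(31, Mul(2, I, Pow(3, Rational(1, 2))))), 2) = Pow(Add(95, Mul(2, I, Pow(3, Rational(1, 2)))), 2)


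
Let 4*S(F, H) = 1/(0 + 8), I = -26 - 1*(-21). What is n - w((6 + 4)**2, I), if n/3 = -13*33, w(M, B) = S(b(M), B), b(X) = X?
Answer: -41185/32 ≈ -1287.0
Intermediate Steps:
I = -5 (I = -26 + 21 = -5)
S(F, H) = 1/32 (S(F, H) = 1/(4*(0 + 8)) = (1/4)/8 = (1/4)*(1/8) = 1/32)
w(M, B) = 1/32
n = -1287 (n = 3*(-13*33) = 3*(-429) = -1287)
n - w((6 + 4)**2, I) = -1287 - 1*1/32 = -1287 - 1/32 = -41185/32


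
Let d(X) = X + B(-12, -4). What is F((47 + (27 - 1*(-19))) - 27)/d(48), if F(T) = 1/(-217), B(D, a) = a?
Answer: -1/9548 ≈ -0.00010473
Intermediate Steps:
d(X) = -4 + X (d(X) = X - 4 = -4 + X)
F(T) = -1/217
F((47 + (27 - 1*(-19))) - 27)/d(48) = -1/(217*(-4 + 48)) = -1/217/44 = -1/217*1/44 = -1/9548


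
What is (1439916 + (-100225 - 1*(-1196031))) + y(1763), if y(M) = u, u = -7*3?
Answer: 2535701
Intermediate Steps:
u = -21
y(M) = -21
(1439916 + (-100225 - 1*(-1196031))) + y(1763) = (1439916 + (-100225 - 1*(-1196031))) - 21 = (1439916 + (-100225 + 1196031)) - 21 = (1439916 + 1095806) - 21 = 2535722 - 21 = 2535701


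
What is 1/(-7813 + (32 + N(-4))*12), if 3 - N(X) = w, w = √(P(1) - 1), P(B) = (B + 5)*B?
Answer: -7393/54655729 + 12*√5/54655729 ≈ -0.00013477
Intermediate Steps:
P(B) = B*(5 + B) (P(B) = (5 + B)*B = B*(5 + B))
w = √5 (w = √(1*(5 + 1) - 1) = √(1*6 - 1) = √(6 - 1) = √5 ≈ 2.2361)
N(X) = 3 - √5
1/(-7813 + (32 + N(-4))*12) = 1/(-7813 + (32 + (3 - √5))*12) = 1/(-7813 + (35 - √5)*12) = 1/(-7813 + (420 - 12*√5)) = 1/(-7393 - 12*√5)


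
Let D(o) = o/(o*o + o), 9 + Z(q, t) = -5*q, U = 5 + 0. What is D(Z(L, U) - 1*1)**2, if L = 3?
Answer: 1/576 ≈ 0.0017361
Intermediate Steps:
U = 5
Z(q, t) = -9 - 5*q
D(o) = o/(o + o**2) (D(o) = o/(o**2 + o) = o/(o + o**2))
D(Z(L, U) - 1*1)**2 = (1/(1 + ((-9 - 5*3) - 1*1)))**2 = (1/(1 + ((-9 - 15) - 1)))**2 = (1/(1 + (-24 - 1)))**2 = (1/(1 - 25))**2 = (1/(-24))**2 = (-1/24)**2 = 1/576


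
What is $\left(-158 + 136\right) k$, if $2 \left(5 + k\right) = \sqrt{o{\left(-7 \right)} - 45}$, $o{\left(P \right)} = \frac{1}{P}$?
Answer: $110 - \frac{22 i \sqrt{553}}{7} \approx 110.0 - 73.907 i$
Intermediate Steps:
$k = -5 + \frac{i \sqrt{553}}{7}$ ($k = -5 + \frac{\sqrt{\frac{1}{-7} - 45}}{2} = -5 + \frac{\sqrt{- \frac{1}{7} - 45}}{2} = -5 + \frac{\sqrt{- \frac{316}{7}}}{2} = -5 + \frac{\frac{2}{7} i \sqrt{553}}{2} = -5 + \frac{i \sqrt{553}}{7} \approx -5.0 + 3.3594 i$)
$\left(-158 + 136\right) k = \left(-158 + 136\right) \left(-5 + \frac{i \sqrt{553}}{7}\right) = - 22 \left(-5 + \frac{i \sqrt{553}}{7}\right) = 110 - \frac{22 i \sqrt{553}}{7}$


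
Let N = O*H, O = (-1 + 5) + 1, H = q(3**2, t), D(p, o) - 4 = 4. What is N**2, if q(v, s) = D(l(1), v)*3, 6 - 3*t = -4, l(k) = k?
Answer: 14400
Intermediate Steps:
t = 10/3 (t = 2 - 1/3*(-4) = 2 + 4/3 = 10/3 ≈ 3.3333)
D(p, o) = 8 (D(p, o) = 4 + 4 = 8)
q(v, s) = 24 (q(v, s) = 8*3 = 24)
H = 24
O = 5 (O = 4 + 1 = 5)
N = 120 (N = 5*24 = 120)
N**2 = 120**2 = 14400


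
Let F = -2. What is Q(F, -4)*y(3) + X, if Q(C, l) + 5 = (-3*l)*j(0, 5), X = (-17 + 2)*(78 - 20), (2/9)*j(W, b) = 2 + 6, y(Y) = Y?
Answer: 411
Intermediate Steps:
j(W, b) = 36 (j(W, b) = 9*(2 + 6)/2 = (9/2)*8 = 36)
X = -870 (X = -15*58 = -870)
Q(C, l) = -5 - 108*l (Q(C, l) = -5 - 3*l*36 = -5 - 108*l)
Q(F, -4)*y(3) + X = (-5 - 108*(-4))*3 - 870 = (-5 + 432)*3 - 870 = 427*3 - 870 = 1281 - 870 = 411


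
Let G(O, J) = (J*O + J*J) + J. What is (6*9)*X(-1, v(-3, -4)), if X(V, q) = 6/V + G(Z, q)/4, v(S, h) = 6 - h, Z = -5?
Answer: 486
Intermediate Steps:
G(O, J) = J + J**2 + J*O (G(O, J) = (J*O + J**2) + J = (J**2 + J*O) + J = J + J**2 + J*O)
X(V, q) = 6/V + q*(-4 + q)/4 (X(V, q) = 6/V + (q*(1 + q - 5))/4 = 6/V + (q*(-4 + q))*(1/4) = 6/V + q*(-4 + q)/4)
(6*9)*X(-1, v(-3, -4)) = (6*9)*(-(6 - 1*(-4)) + 6/(-1) + (6 - 1*(-4))**2/4) = 54*(-(6 + 4) + 6*(-1) + (6 + 4)**2/4) = 54*(-1*10 - 6 + (1/4)*10**2) = 54*(-10 - 6 + (1/4)*100) = 54*(-10 - 6 + 25) = 54*9 = 486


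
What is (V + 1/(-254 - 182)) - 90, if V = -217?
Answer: -133853/436 ≈ -307.00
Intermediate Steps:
(V + 1/(-254 - 182)) - 90 = (-217 + 1/(-254 - 182)) - 90 = (-217 + 1/(-436)) - 90 = (-217 - 1/436) - 90 = -94613/436 - 90 = -133853/436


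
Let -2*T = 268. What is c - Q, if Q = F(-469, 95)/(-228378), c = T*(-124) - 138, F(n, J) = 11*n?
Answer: 3763207525/228378 ≈ 16478.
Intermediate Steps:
T = -134 (T = -½*268 = -134)
c = 16478 (c = -134*(-124) - 138 = 16616 - 138 = 16478)
Q = 5159/228378 (Q = (11*(-469))/(-228378) = -5159*(-1/228378) = 5159/228378 ≈ 0.022590)
c - Q = 16478 - 1*5159/228378 = 16478 - 5159/228378 = 3763207525/228378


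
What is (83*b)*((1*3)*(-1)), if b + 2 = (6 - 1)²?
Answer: -5727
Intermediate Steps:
b = 23 (b = -2 + (6 - 1)² = -2 + 5² = -2 + 25 = 23)
(83*b)*((1*3)*(-1)) = (83*23)*((1*3)*(-1)) = 1909*(3*(-1)) = 1909*(-3) = -5727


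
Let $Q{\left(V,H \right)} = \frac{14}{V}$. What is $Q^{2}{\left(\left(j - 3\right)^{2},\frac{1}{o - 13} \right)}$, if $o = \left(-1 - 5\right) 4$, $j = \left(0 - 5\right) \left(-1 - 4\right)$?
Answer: $\frac{49}{58564} \approx 0.00083669$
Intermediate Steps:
$j = 25$ ($j = \left(-5\right) \left(-5\right) = 25$)
$o = -24$ ($o = \left(-6\right) 4 = -24$)
$Q^{2}{\left(\left(j - 3\right)^{2},\frac{1}{o - 13} \right)} = \left(\frac{14}{\left(25 - 3\right)^{2}}\right)^{2} = \left(\frac{14}{22^{2}}\right)^{2} = \left(\frac{14}{484}\right)^{2} = \left(14 \cdot \frac{1}{484}\right)^{2} = \left(\frac{7}{242}\right)^{2} = \frac{49}{58564}$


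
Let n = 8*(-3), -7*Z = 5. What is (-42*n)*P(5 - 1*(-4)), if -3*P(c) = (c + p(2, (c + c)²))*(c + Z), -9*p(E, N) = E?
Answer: -73312/3 ≈ -24437.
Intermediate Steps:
Z = -5/7 (Z = -⅐*5 = -5/7 ≈ -0.71429)
p(E, N) = -E/9
n = -24
P(c) = -(-5/7 + c)*(-2/9 + c)/3 (P(c) = -(c - ⅑*2)*(c - 5/7)/3 = -(c - 2/9)*(-5/7 + c)/3 = -(-2/9 + c)*(-5/7 + c)/3 = -(-5/7 + c)*(-2/9 + c)/3)
(-42*n)*P(5 - 1*(-4)) = (-42*(-24))*(-10/189 - (5 - 1*(-4))²/3 + 59*(5 - 1*(-4))/189) = 1008*(-10/189 - (5 + 4)²/3 + 59*(5 + 4)/189) = 1008*(-10/189 - ⅓*9² + (59/189)*9) = 1008*(-10/189 - ⅓*81 + 59/21) = 1008*(-10/189 - 27 + 59/21) = 1008*(-4582/189) = -73312/3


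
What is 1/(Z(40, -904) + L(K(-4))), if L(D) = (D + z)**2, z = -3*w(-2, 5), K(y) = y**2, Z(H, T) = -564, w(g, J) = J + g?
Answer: -1/515 ≈ -0.0019417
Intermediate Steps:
z = -9 (z = -3*(5 - 2) = -3*3 = -9)
L(D) = (-9 + D)**2 (L(D) = (D - 9)**2 = (-9 + D)**2)
1/(Z(40, -904) + L(K(-4))) = 1/(-564 + (-9 + (-4)**2)**2) = 1/(-564 + (-9 + 16)**2) = 1/(-564 + 7**2) = 1/(-564 + 49) = 1/(-515) = -1/515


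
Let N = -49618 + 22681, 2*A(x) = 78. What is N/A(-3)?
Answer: -8979/13 ≈ -690.69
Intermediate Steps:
A(x) = 39 (A(x) = (½)*78 = 39)
N = -26937
N/A(-3) = -26937/39 = -26937*1/39 = -8979/13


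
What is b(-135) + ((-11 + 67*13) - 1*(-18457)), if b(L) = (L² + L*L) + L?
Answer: 55632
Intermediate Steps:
b(L) = L + 2*L² (b(L) = (L² + L²) + L = 2*L² + L = L + 2*L²)
b(-135) + ((-11 + 67*13) - 1*(-18457)) = -135*(1 + 2*(-135)) + ((-11 + 67*13) - 1*(-18457)) = -135*(1 - 270) + ((-11 + 871) + 18457) = -135*(-269) + (860 + 18457) = 36315 + 19317 = 55632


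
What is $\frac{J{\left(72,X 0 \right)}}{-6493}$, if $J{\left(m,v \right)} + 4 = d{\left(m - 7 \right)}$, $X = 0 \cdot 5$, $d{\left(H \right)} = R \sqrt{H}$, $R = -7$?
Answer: $\frac{4}{6493} + \frac{7 \sqrt{65}}{6493} \approx 0.0093078$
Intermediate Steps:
$d{\left(H \right)} = - 7 \sqrt{H}$
$X = 0$
$J{\left(m,v \right)} = -4 - 7 \sqrt{-7 + m}$ ($J{\left(m,v \right)} = -4 - 7 \sqrt{m - 7} = -4 - 7 \sqrt{-7 + m}$)
$\frac{J{\left(72,X 0 \right)}}{-6493} = \frac{-4 - 7 \sqrt{-7 + 72}}{-6493} = \left(-4 - 7 \sqrt{65}\right) \left(- \frac{1}{6493}\right) = \frac{4}{6493} + \frac{7 \sqrt{65}}{6493}$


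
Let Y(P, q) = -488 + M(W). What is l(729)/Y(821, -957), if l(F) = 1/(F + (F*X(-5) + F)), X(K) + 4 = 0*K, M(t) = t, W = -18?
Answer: 1/737748 ≈ 1.3555e-6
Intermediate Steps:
X(K) = -4 (X(K) = -4 + 0*K = -4 + 0 = -4)
l(F) = -1/(2*F) (l(F) = 1/(F + (F*(-4) + F)) = 1/(F + (-4*F + F)) = 1/(F - 3*F) = 1/(-2*F) = -1/(2*F))
Y(P, q) = -506 (Y(P, q) = -488 - 18 = -506)
l(729)/Y(821, -957) = -½/729/(-506) = -½*1/729*(-1/506) = -1/1458*(-1/506) = 1/737748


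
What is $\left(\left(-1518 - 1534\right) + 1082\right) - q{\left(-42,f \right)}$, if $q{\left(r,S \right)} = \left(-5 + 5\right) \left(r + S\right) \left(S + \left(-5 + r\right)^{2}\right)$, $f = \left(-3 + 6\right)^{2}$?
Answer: $-1970$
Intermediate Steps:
$f = 9$ ($f = 3^{2} = 9$)
$q{\left(r,S \right)} = 0$ ($q{\left(r,S \right)} = 0 \left(S + r\right) \left(S + \left(-5 + r\right)^{2}\right) = 0$)
$\left(\left(-1518 - 1534\right) + 1082\right) - q{\left(-42,f \right)} = \left(\left(-1518 - 1534\right) + 1082\right) - 0 = \left(-3052 + 1082\right) + 0 = -1970 + 0 = -1970$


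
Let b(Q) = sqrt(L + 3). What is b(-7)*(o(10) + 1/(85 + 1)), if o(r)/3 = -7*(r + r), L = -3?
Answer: 0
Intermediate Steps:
b(Q) = 0 (b(Q) = sqrt(-3 + 3) = sqrt(0) = 0)
o(r) = -42*r (o(r) = 3*(-7*(r + r)) = 3*(-14*r) = -42*r)
b(-7)*(o(10) + 1/(85 + 1)) = 0*(-42*10 + 1/(85 + 1)) = 0*(-420 + 1/86) = 0*(-36119/86) = 0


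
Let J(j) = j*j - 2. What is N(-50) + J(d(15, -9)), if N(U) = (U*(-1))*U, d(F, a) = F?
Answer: -2277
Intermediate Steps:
N(U) = -U² (N(U) = (-U)*U = -U²)
J(j) = -2 + j² (J(j) = j² - 2 = -2 + j²)
N(-50) + J(d(15, -9)) = -1*(-50)² + (-2 + 15²) = -1*2500 + (-2 + 225) = -2500 + 223 = -2277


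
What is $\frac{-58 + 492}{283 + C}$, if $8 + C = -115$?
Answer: $\frac{217}{80} \approx 2.7125$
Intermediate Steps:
$C = -123$ ($C = -8 - 115 = -123$)
$\frac{-58 + 492}{283 + C} = \frac{-58 + 492}{283 - 123} = \frac{434}{160} = 434 \cdot \frac{1}{160} = \frac{217}{80}$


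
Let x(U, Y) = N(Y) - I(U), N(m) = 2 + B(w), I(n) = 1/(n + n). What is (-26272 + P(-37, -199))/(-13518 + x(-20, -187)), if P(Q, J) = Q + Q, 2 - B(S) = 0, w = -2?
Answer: 1053840/540559 ≈ 1.9495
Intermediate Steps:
B(S) = 2 (B(S) = 2 - 1*0 = 2 + 0 = 2)
I(n) = 1/(2*n)
N(m) = 4 (N(m) = 2 + 2 = 4)
P(Q, J) = 2*Q
x(U, Y) = 4 - 1/(2*U)
(-26272 + P(-37, -199))/(-13518 + x(-20, -187)) = (-26272 + 2*(-37))/(-13518 + (4 - ½/(-20))) = (-26272 - 74)/(-13518 + (4 - ½*(-1/20))) = -26346/(-13518 + (4 + 1/40)) = -26346/(-13518 + 161/40) = -26346/(-540559/40) = -26346*(-40/540559) = 1053840/540559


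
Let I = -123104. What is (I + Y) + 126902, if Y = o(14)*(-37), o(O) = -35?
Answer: 5093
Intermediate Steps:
Y = 1295 (Y = -35*(-37) = 1295)
(I + Y) + 126902 = (-123104 + 1295) + 126902 = -121809 + 126902 = 5093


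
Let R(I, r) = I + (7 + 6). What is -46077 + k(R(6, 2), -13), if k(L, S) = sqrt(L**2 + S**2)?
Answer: -46077 + sqrt(530) ≈ -46054.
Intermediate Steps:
R(I, r) = 13 + I (R(I, r) = I + 13 = 13 + I)
-46077 + k(R(6, 2), -13) = -46077 + sqrt((13 + 6)**2 + (-13)**2) = -46077 + sqrt(19**2 + 169) = -46077 + sqrt(361 + 169) = -46077 + sqrt(530)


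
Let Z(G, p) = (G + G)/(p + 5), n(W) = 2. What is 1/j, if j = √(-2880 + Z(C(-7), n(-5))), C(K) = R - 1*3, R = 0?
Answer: -I*√141162/20166 ≈ -0.018631*I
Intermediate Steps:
C(K) = -3 (C(K) = 0 - 1*3 = 0 - 3 = -3)
Z(G, p) = 2*G/(5 + p) (Z(G, p) = (2*G)/(5 + p) = 2*G/(5 + p))
j = I*√141162/7 (j = √(-2880 + 2*(-3)/(5 + 2)) = √(-2880 + 2*(-3)/7) = √(-2880 + 2*(-3)*(⅐)) = √(-2880 - 6/7) = √(-20166/7) = I*√141162/7 ≈ 53.674*I)
1/j = 1/(I*√141162/7) = -I*√141162/20166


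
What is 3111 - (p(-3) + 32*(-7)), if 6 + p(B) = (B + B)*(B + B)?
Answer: 3305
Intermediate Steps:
p(B) = -6 + 4*B² (p(B) = -6 + (B + B)*(B + B) = -6 + (2*B)*(2*B) = -6 + 4*B²)
3111 - (p(-3) + 32*(-7)) = 3111 - ((-6 + 4*(-3)²) + 32*(-7)) = 3111 - ((-6 + 4*9) - 224) = 3111 - ((-6 + 36) - 224) = 3111 - (30 - 224) = 3111 - 1*(-194) = 3111 + 194 = 3305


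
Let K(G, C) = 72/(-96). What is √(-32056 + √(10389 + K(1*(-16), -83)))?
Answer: √(-128224 + 54*√57)/2 ≈ 178.76*I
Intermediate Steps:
K(G, C) = -¾ (K(G, C) = 72*(-1/96) = -¾)
√(-32056 + √(10389 + K(1*(-16), -83))) = √(-32056 + √(10389 - ¾)) = √(-32056 + √(41553/4)) = √(-32056 + 27*√57/2)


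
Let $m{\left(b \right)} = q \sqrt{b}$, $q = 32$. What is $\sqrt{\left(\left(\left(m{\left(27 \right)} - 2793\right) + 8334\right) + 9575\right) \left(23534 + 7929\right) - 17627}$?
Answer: $\sqrt{475577081 + 3020448 \sqrt{3}} \approx 21927.0$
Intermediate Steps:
$m{\left(b \right)} = 32 \sqrt{b}$
$\sqrt{\left(\left(\left(m{\left(27 \right)} - 2793\right) + 8334\right) + 9575\right) \left(23534 + 7929\right) - 17627} = \sqrt{\left(\left(\left(32 \sqrt{27} - 2793\right) + 8334\right) + 9575\right) \left(23534 + 7929\right) - 17627} = \sqrt{\left(\left(\left(32 \cdot 3 \sqrt{3} - 2793\right) + 8334\right) + 9575\right) 31463 - 17627} = \sqrt{\left(\left(\left(96 \sqrt{3} - 2793\right) + 8334\right) + 9575\right) 31463 - 17627} = \sqrt{\left(\left(\left(-2793 + 96 \sqrt{3}\right) + 8334\right) + 9575\right) 31463 - 17627} = \sqrt{\left(\left(5541 + 96 \sqrt{3}\right) + 9575\right) 31463 - 17627} = \sqrt{\left(15116 + 96 \sqrt{3}\right) 31463 - 17627} = \sqrt{\left(475594708 + 3020448 \sqrt{3}\right) - 17627} = \sqrt{475577081 + 3020448 \sqrt{3}}$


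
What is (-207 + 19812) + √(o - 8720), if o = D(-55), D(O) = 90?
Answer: 19605 + I*√8630 ≈ 19605.0 + 92.898*I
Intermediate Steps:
o = 90
(-207 + 19812) + √(o - 8720) = (-207 + 19812) + √(90 - 8720) = 19605 + √(-8630) = 19605 + I*√8630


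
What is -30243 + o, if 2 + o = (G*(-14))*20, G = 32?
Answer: -39205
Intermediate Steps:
o = -8962 (o = -2 + (32*(-14))*20 = -2 - 448*20 = -2 - 8960 = -8962)
-30243 + o = -30243 - 8962 = -39205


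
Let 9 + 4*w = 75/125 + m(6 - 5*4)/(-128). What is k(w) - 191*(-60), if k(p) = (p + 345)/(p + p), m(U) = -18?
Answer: 20046201/1762 ≈ 11377.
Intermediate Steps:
w = -2643/1280 (w = -9/4 + (75/125 - 18/(-128))/4 = -9/4 + (75*(1/125) - 18*(-1/128))/4 = -9/4 + (⅗ + 9/64)/4 = -9/4 + (¼)*(237/320) = -9/4 + 237/1280 = -2643/1280 ≈ -2.0648)
k(p) = (345 + p)/(2*p) (k(p) = (345 + p)/((2*p)) = (345 + p)*(1/(2*p)) = (345 + p)/(2*p))
k(w) - 191*(-60) = (345 - 2643/1280)/(2*(-2643/1280)) - 191*(-60) = (½)*(-1280/2643)*(438957/1280) - 1*(-11460) = -146319/1762 + 11460 = 20046201/1762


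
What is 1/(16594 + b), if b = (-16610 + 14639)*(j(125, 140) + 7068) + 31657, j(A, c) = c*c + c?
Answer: -1/52790317 ≈ -1.8943e-8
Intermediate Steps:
j(A, c) = c + c² (j(A, c) = c² + c = c + c²)
b = -52806911 (b = (-16610 + 14639)*(140*(1 + 140) + 7068) + 31657 = -1971*(140*141 + 7068) + 31657 = -1971*(19740 + 7068) + 31657 = -1971*26808 + 31657 = -52838568 + 31657 = -52806911)
1/(16594 + b) = 1/(16594 - 52806911) = 1/(-52790317) = -1/52790317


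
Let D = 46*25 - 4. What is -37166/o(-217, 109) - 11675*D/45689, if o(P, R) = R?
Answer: -3156448324/4980101 ≈ -633.81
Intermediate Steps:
D = 1146 (D = 1150 - 4 = 1146)
-37166/o(-217, 109) - 11675*D/45689 = -37166/109 - 11675/(45689/1146) = -37166*1/109 - 11675/(45689*(1/1146)) = -37166/109 - 11675/45689/1146 = -37166/109 - 11675*1146/45689 = -37166/109 - 13379550/45689 = -3156448324/4980101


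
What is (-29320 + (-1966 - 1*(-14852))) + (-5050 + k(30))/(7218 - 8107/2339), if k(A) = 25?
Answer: -55466426901/3374959 ≈ -16435.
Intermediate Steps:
(-29320 + (-1966 - 1*(-14852))) + (-5050 + k(30))/(7218 - 8107/2339) = (-29320 + (-1966 - 1*(-14852))) + (-5050 + 25)/(7218 - 8107/2339) = (-29320 + (-1966 + 14852)) - 5025/(7218 - 8107*1/2339) = (-29320 + 12886) - 5025/(7218 - 8107/2339) = -16434 - 5025/16874795/2339 = -16434 - 5025*2339/16874795 = -16434 - 2350695/3374959 = -55466426901/3374959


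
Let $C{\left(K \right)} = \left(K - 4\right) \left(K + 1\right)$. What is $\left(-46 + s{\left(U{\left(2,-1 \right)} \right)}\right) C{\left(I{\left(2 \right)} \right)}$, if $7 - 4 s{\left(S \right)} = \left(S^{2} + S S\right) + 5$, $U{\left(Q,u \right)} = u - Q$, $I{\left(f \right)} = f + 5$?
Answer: $-1200$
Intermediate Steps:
$I{\left(f \right)} = 5 + f$
$C{\left(K \right)} = \left(1 + K\right) \left(-4 + K\right)$ ($C{\left(K \right)} = \left(-4 + K\right) \left(1 + K\right) = \left(1 + K\right) \left(-4 + K\right)$)
$s{\left(S \right)} = \frac{1}{2} - \frac{S^{2}}{2}$ ($s{\left(S \right)} = \frac{7}{4} - \frac{\left(S^{2} + S S\right) + 5}{4} = \frac{7}{4} - \frac{\left(S^{2} + S^{2}\right) + 5}{4} = \frac{7}{4} - \frac{2 S^{2} + 5}{4} = \frac{7}{4} - \frac{5 + 2 S^{2}}{4} = \frac{7}{4} - \left(\frac{5}{4} + \frac{S^{2}}{2}\right) = \frac{1}{2} - \frac{S^{2}}{2}$)
$\left(-46 + s{\left(U{\left(2,-1 \right)} \right)}\right) C{\left(I{\left(2 \right)} \right)} = \left(-46 + \left(\frac{1}{2} - \frac{\left(-1 - 2\right)^{2}}{2}\right)\right) \left(-4 + \left(5 + 2\right)^{2} - 3 \left(5 + 2\right)\right) = \left(-46 + \left(\frac{1}{2} - \frac{\left(-1 - 2\right)^{2}}{2}\right)\right) \left(-4 + 7^{2} - 21\right) = \left(-46 + \left(\frac{1}{2} - \frac{\left(-3\right)^{2}}{2}\right)\right) \left(-4 + 49 - 21\right) = \left(-46 + \left(\frac{1}{2} - \frac{9}{2}\right)\right) 24 = \left(-46 - 4\right) 24 = \left(-50\right) 24 = -1200$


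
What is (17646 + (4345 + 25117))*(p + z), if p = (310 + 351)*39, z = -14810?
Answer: 516727652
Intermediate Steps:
p = 25779 (p = 661*39 = 25779)
(17646 + (4345 + 25117))*(p + z) = (17646 + (4345 + 25117))*(25779 - 14810) = (17646 + 29462)*10969 = 47108*10969 = 516727652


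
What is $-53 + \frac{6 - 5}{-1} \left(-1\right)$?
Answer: $-52$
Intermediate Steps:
$-53 + \frac{6 - 5}{-1} \left(-1\right) = -53 + 1 \left(-1\right) \left(-1\right) = -53 - -1 = -53 + 1 = -52$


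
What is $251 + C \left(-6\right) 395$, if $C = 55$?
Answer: $-130099$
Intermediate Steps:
$251 + C \left(-6\right) 395 = 251 + 55 \left(-6\right) 395 = 251 - 130350 = -130099$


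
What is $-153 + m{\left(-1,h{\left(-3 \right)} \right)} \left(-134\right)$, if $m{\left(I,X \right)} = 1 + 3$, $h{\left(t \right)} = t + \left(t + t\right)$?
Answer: $-689$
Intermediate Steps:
$h{\left(t \right)} = 3 t$ ($h{\left(t \right)} = t + 2 t = 3 t$)
$m{\left(I,X \right)} = 4$
$-153 + m{\left(-1,h{\left(-3 \right)} \right)} \left(-134\right) = -153 + 4 \left(-134\right) = -153 - 536 = -689$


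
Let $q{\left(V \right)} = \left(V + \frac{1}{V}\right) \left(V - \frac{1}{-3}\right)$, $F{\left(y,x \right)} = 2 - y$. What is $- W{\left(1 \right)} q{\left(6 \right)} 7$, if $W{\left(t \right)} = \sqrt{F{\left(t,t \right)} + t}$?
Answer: $- \frac{4921 \sqrt{2}}{18} \approx -386.63$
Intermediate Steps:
$W{\left(t \right)} = \sqrt{2}$ ($W{\left(t \right)} = \sqrt{\left(2 - t\right) + t} = \sqrt{2}$)
$q{\left(V \right)} = \left(\frac{1}{3} + V\right) \left(V + \frac{1}{V}\right)$ ($q{\left(V \right)} = \left(V + \frac{1}{V}\right) \left(V - - \frac{1}{3}\right) = \left(V + \frac{1}{V}\right) \left(V + \frac{1}{3}\right) = \left(V + \frac{1}{V}\right) \left(\frac{1}{3} + V\right) = \left(\frac{1}{3} + V\right) \left(V + \frac{1}{V}\right)$)
$- W{\left(1 \right)} q{\left(6 \right)} 7 = - \sqrt{2} \left(1 + 6^{2} + \frac{1}{3} \cdot 6 + \frac{1}{3 \cdot 6}\right) 7 = - \sqrt{2} \left(1 + 36 + 2 + \frac{1}{3} \cdot \frac{1}{6}\right) 7 = - \sqrt{2} \left(1 + 36 + 2 + \frac{1}{18}\right) 7 = - \sqrt{2} \cdot \frac{703}{18} \cdot 7 = - \frac{703 \sqrt{2}}{18} \cdot 7 = - \frac{4921 \sqrt{2}}{18}$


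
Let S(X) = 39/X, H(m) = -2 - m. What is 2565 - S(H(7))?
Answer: 7708/3 ≈ 2569.3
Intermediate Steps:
2565 - S(H(7)) = 2565 - 39/(-2 - 1*7) = 2565 - 39/(-2 - 7) = 2565 - 39/(-9) = 2565 - 39*(-1)/9 = 2565 - 1*(-13/3) = 2565 + 13/3 = 7708/3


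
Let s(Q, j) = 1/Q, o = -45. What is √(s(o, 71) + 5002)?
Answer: √1125445/15 ≈ 70.725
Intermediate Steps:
√(s(o, 71) + 5002) = √(1/(-45) + 5002) = √(-1/45 + 5002) = √(225089/45) = √1125445/15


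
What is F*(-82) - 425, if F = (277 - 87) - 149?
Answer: -3787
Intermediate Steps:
F = 41 (F = 190 - 149 = 41)
F*(-82) - 425 = 41*(-82) - 425 = -3362 - 425 = -3787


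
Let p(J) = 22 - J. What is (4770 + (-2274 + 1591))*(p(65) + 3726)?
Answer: 15052421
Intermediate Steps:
(4770 + (-2274 + 1591))*(p(65) + 3726) = (4770 + (-2274 + 1591))*((22 - 1*65) + 3726) = (4770 - 683)*((22 - 65) + 3726) = 4087*(-43 + 3726) = 4087*3683 = 15052421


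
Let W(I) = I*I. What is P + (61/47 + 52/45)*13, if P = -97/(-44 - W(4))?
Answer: 56701/1692 ≈ 33.511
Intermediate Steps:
W(I) = I**2
P = 97/60 (P = -97/(-44 - 1*4**2) = -97/(-44 - 1*16) = -97/(-44 - 16) = -97/(-60) = -97*(-1/60) = 97/60 ≈ 1.6167)
P + (61/47 + 52/45)*13 = 97/60 + (61/47 + 52/45)*13 = 97/60 + (5189/2115)*13 = 97/60 + 67457/2115 = 56701/1692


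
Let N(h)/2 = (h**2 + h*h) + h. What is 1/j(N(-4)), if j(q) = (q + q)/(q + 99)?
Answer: 155/112 ≈ 1.3839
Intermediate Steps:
N(h) = 2*h + 4*h**2 (N(h) = 2*((h**2 + h*h) + h) = 2*((h**2 + h**2) + h) = 2*(2*h**2 + h) = 2*(h + 2*h**2) = 2*h + 4*h**2)
j(q) = 2*q/(99 + q) (j(q) = (2*q)/(99 + q) = 2*q/(99 + q))
1/j(N(-4)) = 1/(2*(2*(-4)*(1 + 2*(-4)))/(99 + 2*(-4)*(1 + 2*(-4)))) = 1/(2*(2*(-4)*(1 - 8))/(99 + 2*(-4)*(1 - 8))) = 1/(2*(2*(-4)*(-7))/(99 + 2*(-4)*(-7))) = 1/(2*56/(99 + 56)) = 1/(2*56/155) = 1/(2*56*(1/155)) = 1/(112/155) = 155/112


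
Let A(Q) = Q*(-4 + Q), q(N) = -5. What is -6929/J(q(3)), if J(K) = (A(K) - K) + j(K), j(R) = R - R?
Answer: -6929/50 ≈ -138.58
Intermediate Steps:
j(R) = 0
J(K) = -K + K*(-4 + K) (J(K) = (K*(-4 + K) - K) + 0 = (-K + K*(-4 + K)) + 0 = -K + K*(-4 + K))
-6929/J(q(3)) = -6929*(-1/(5*(-5 - 5))) = -6929/((-5*(-10))) = -6929/50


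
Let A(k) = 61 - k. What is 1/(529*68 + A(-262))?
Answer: 1/36295 ≈ 2.7552e-5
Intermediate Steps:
1/(529*68 + A(-262)) = 1/(529*68 + (61 - 1*(-262))) = 1/(35972 + (61 + 262)) = 1/(35972 + 323) = 1/36295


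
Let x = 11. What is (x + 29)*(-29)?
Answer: -1160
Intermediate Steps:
(x + 29)*(-29) = (11 + 29)*(-29) = 40*(-29) = -1160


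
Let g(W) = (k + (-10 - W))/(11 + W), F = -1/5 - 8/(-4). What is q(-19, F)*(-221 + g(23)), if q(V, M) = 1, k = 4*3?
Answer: -7535/34 ≈ -221.62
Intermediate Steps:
k = 12
F = 9/5 (F = -1*⅕ - 8*(-¼) = -⅕ + 2 = 9/5 ≈ 1.8000)
g(W) = (2 - W)/(11 + W) (g(W) = (12 + (-10 - W))/(11 + W) = (2 - W)/(11 + W))
q(-19, F)*(-221 + g(23)) = 1*(-221 + (2 - 1*23)/(11 + 23)) = 1*(-221 + (2 - 23)/34) = 1*(-221 + (1/34)*(-21)) = 1*(-221 - 21/34) = 1*(-7535/34) = -7535/34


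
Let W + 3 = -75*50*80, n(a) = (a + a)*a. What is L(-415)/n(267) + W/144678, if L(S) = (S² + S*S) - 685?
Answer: 580117078/1718991657 ≈ 0.33748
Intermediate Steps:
L(S) = -685 + 2*S² (L(S) = (S² + S²) - 685 = 2*S² - 685 = -685 + 2*S²)
n(a) = 2*a² (n(a) = (2*a)*a = 2*a²)
W = -300003 (W = -3 - 75*50*80 = -3 - 3750*80 = -3 - 300000 = -300003)
L(-415)/n(267) + W/144678 = (-685 + 2*(-415)²)/((2*267²)) - 300003/144678 = (-685 + 2*172225)/((2*71289)) - 300003*1/144678 = (-685 + 344450)/142578 - 100001/48226 = 343765*(1/142578) - 100001/48226 = 343765/142578 - 100001/48226 = 580117078/1718991657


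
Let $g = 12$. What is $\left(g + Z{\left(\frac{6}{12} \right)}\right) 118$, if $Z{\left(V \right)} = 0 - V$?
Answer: $1357$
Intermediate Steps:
$Z{\left(V \right)} = - V$
$\left(g + Z{\left(\frac{6}{12} \right)}\right) 118 = \left(12 - \frac{6}{12}\right) 118 = \left(12 - 6 \cdot \frac{1}{12}\right) 118 = \left(12 - \frac{1}{2}\right) 118 = \frac{23}{2} \cdot 118 = 1357$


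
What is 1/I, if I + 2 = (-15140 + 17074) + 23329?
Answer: 1/25261 ≈ 3.9587e-5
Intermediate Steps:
I = 25261 (I = -2 + ((-15140 + 17074) + 23329) = -2 + (1934 + 23329) = -2 + 25263 = 25261)
1/I = 1/25261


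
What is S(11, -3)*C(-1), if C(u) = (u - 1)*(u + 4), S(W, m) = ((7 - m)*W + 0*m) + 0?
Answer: -660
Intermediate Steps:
S(W, m) = W*(7 - m) (S(W, m) = (W*(7 - m) + 0) + 0 = W*(7 - m) + 0 = W*(7 - m))
C(u) = (-1 + u)*(4 + u)
S(11, -3)*C(-1) = (11*(7 - 1*(-3)))*(-4 + (-1)² + 3*(-1)) = (11*(7 + 3))*(-4 + 1 - 3) = (11*10)*(-6) = 110*(-6) = -660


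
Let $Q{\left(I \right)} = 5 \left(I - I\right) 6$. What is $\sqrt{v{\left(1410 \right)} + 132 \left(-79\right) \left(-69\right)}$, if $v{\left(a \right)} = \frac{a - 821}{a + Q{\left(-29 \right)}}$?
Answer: $\frac{\sqrt{1430502399690}}{1410} \approx 848.25$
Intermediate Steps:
$Q{\left(I \right)} = 0$ ($Q{\left(I \right)} = 5 \cdot 0 \cdot 6 = 0 \cdot 6 = 0$)
$v{\left(a \right)} = \frac{-821 + a}{a}$ ($v{\left(a \right)} = \frac{a - 821}{a + 0} = \frac{-821 + a}{a}$)
$\sqrt{v{\left(1410 \right)} + 132 \left(-79\right) \left(-69\right)} = \sqrt{\frac{-821 + 1410}{1410} + 132 \left(-79\right) \left(-69\right)} = \sqrt{\frac{1}{1410} \cdot 589 - -719532} = \sqrt{\frac{589}{1410} + 719532} = \sqrt{\frac{1014540709}{1410}} = \frac{\sqrt{1430502399690}}{1410}$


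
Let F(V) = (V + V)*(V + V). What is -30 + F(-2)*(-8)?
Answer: -158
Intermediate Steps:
F(V) = 4*V² (F(V) = (2*V)*(2*V) = 4*V²)
-30 + F(-2)*(-8) = -30 + (4*(-2)²)*(-8) = -30 + (4*4)*(-8) = -30 + 16*(-8) = -30 - 128 = -158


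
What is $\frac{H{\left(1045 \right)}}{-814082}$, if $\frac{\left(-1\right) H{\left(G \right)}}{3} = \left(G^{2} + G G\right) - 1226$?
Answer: $\frac{3274236}{407041} \approx 8.044$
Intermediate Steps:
$H{\left(G \right)} = 3678 - 6 G^{2}$ ($H{\left(G \right)} = - 3 \left(\left(G^{2} + G G\right) - 1226\right) = - 3 \left(\left(G^{2} + G^{2}\right) - 1226\right) = - 3 \left(2 G^{2} - 1226\right) = - 3 \left(-1226 + 2 G^{2}\right) = 3678 - 6 G^{2}$)
$\frac{H{\left(1045 \right)}}{-814082} = \frac{3678 - 6 \cdot 1045^{2}}{-814082} = \left(3678 - 6552150\right) \left(- \frac{1}{814082}\right) = \left(-6548472\right) \left(- \frac{1}{814082}\right) = \frac{3274236}{407041}$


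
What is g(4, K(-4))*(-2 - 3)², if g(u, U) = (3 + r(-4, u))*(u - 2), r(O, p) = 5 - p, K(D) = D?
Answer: 200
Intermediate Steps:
g(u, U) = (-2 + u)*(8 - u) (g(u, U) = (3 + (5 - u))*(u - 2) = (8 - u)*(-2 + u) = (-2 + u)*(8 - u))
g(4, K(-4))*(-2 - 3)² = (-16 - 1*4² + 10*4)*(-2 - 3)² = (-16 - 1*16 + 40)*(-5)² = (-16 - 16 + 40)*25 = 8*25 = 200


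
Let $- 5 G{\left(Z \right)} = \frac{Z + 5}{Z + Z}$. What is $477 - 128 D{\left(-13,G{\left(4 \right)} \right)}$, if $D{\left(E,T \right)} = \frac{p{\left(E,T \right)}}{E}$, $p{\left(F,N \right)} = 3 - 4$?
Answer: $\frac{6073}{13} \approx 467.15$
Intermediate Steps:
$p{\left(F,N \right)} = -1$ ($p{\left(F,N \right)} = 3 - 4 = -1$)
$G{\left(Z \right)} = - \frac{5 + Z}{10 Z}$ ($G{\left(Z \right)} = - \frac{\left(Z + 5\right) \frac{1}{Z + Z}}{5} = - \frac{\left(5 + Z\right) \frac{1}{2 Z}}{5} = - \frac{\frac{1}{2} \frac{1}{Z} \left(5 + Z\right)}{5} = - \frac{5 + Z}{10 Z}$)
$D{\left(E,T \right)} = - \frac{1}{E}$
$477 - 128 D{\left(-13,G{\left(4 \right)} \right)} = 477 - 128 \left(- \frac{1}{-13}\right) = 477 - 128 \left(\left(-1\right) \left(- \frac{1}{13}\right)\right) = 477 - \frac{128}{13} = \frac{6073}{13}$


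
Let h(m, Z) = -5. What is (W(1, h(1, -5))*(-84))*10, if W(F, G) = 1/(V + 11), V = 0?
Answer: -840/11 ≈ -76.364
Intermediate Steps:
W(F, G) = 1/11 (W(F, G) = 1/(0 + 11) = 1/11)
(W(1, h(1, -5))*(-84))*10 = ((1/11)*(-84))*10 = -84/11*10 = -840/11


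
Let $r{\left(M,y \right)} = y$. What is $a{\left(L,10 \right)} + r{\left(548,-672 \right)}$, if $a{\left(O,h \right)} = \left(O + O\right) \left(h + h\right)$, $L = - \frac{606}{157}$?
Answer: $- \frac{129744}{157} \approx -826.39$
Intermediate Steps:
$L = - \frac{606}{157}$ ($L = \left(-606\right) \frac{1}{157} = - \frac{606}{157} \approx -3.8599$)
$a{\left(O,h \right)} = 4 O h$ ($a{\left(O,h \right)} = 2 O 2 h = 4 O h$)
$a{\left(L,10 \right)} + r{\left(548,-672 \right)} = 4 \left(- \frac{606}{157}\right) 10 - 672 = - \frac{24240}{157} - 672 = - \frac{129744}{157}$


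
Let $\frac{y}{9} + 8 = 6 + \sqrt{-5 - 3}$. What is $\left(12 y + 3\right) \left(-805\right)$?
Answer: $171465 - 173880 i \sqrt{2} \approx 1.7147 \cdot 10^{5} - 2.459 \cdot 10^{5} i$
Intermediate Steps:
$y = -18 + 18 i \sqrt{2}$ ($y = -72 + 9 \left(6 + \sqrt{-5 - 3}\right) = -72 + 9 \left(6 + \sqrt{-8}\right) = -72 + 9 \left(6 + 2 i \sqrt{2}\right) = -72 + \left(54 + 18 i \sqrt{2}\right) = -18 + 18 i \sqrt{2} \approx -18.0 + 25.456 i$)
$\left(12 y + 3\right) \left(-805\right) = \left(12 \left(-18 + 18 i \sqrt{2}\right) + 3\right) \left(-805\right) = \left(\left(-216 + 216 i \sqrt{2}\right) + 3\right) \left(-805\right) = \left(-213 + 216 i \sqrt{2}\right) \left(-805\right) = 171465 - 173880 i \sqrt{2}$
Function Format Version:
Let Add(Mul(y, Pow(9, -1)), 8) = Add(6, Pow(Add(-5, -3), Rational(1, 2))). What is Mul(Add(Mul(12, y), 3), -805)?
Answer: Add(171465, Mul(-173880, I, Pow(2, Rational(1, 2)))) ≈ Add(1.7147e+5, Mul(-2.4590e+5, I))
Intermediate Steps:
y = Add(-18, Mul(18, I, Pow(2, Rational(1, 2)))) (y = Add(-72, Mul(9, Add(6, Pow(Add(-5, -3), Rational(1, 2))))) = Add(-72, Mul(9, Add(6, Pow(-8, Rational(1, 2))))) = Add(-72, Mul(9, Add(6, Mul(2, I, Pow(2, Rational(1, 2)))))) = Add(-72, Add(54, Mul(18, I, Pow(2, Rational(1, 2))))) = Add(-18, Mul(18, I, Pow(2, Rational(1, 2)))) ≈ Add(-18.000, Mul(25.456, I)))
Mul(Add(Mul(12, y), 3), -805) = Mul(Add(Mul(12, Add(-18, Mul(18, I, Pow(2, Rational(1, 2))))), 3), -805) = Mul(Add(Add(-216, Mul(216, I, Pow(2, Rational(1, 2)))), 3), -805) = Mul(Add(-213, Mul(216, I, Pow(2, Rational(1, 2)))), -805) = Add(171465, Mul(-173880, I, Pow(2, Rational(1, 2))))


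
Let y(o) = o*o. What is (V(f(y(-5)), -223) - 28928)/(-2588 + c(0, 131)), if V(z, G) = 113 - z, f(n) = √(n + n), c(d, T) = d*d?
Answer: 28815/2588 + 5*√2/2588 ≈ 11.137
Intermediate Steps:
y(o) = o²
c(d, T) = d²
f(n) = √2*√n (f(n) = √(2*n) = √2*√n)
(V(f(y(-5)), -223) - 28928)/(-2588 + c(0, 131)) = ((113 - √2*√((-5)²)) - 28928)/(-2588 + 0²) = ((113 - √2*√25) - 28928)/(-2588 + 0) = ((113 - √2*5) - 28928)/(-2588) = ((113 - 5*√2) - 28928)*(-1/2588) = (-28815 - 5*√2)*(-1/2588) = 28815/2588 + 5*√2/2588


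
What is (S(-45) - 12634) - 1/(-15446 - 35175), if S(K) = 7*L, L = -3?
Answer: -640608754/50621 ≈ -12655.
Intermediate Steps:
S(K) = -21 (S(K) = 7*(-3) = -21)
(S(-45) - 12634) - 1/(-15446 - 35175) = (-21 - 12634) - 1/(-15446 - 35175) = -12655 - 1/(-50621) = -12655 - 1*(-1/50621) = -12655 + 1/50621 = -640608754/50621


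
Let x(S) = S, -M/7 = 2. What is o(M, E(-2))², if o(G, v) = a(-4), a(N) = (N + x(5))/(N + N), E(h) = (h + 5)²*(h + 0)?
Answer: 1/64 ≈ 0.015625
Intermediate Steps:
M = -14 (M = -7*2 = -14)
E(h) = h*(5 + h)² (E(h) = (5 + h)²*h = h*(5 + h)²)
a(N) = (5 + N)/(2*N) (a(N) = (N + 5)/(N + N) = (5 + N)/((2*N)) = (5 + N)*(1/(2*N)) = (5 + N)/(2*N))
o(G, v) = -⅛ (o(G, v) = (½)*(5 - 4)/(-4) = (½)*(-¼)*1 = -⅛)
o(M, E(-2))² = (-⅛)² = 1/64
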